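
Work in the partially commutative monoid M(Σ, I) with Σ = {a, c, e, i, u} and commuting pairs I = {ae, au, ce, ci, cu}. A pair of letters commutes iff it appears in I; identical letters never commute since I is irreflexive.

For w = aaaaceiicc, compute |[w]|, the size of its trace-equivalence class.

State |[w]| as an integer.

60

piece 0:a — minimal
piece 1:a rests on {0:a}
piece 2:a rests on {1:a}
piece 3:a rests on {2:a}
piece 4:c rests on {3:a}
piece 5:e — minimal
piece 6:i rests on {3:a, 5:e}
piece 7:i rests on {6:i}
piece 8:c rests on {4:c}
piece 9:c rests on {8:c}
minimal pieces: {0:a, 5:e}
ways to finish when only these pieces remain (= sum over removing one remaining piece with nothing left below it):
  1 left: {7}→1  {9}→1
  2 left: {6,7}→1  {7,9}→2  {8,9}→1
  3 left: {4,8,9}→1  {5,6,7}→1  {6,7,9}→3  {7,8,9}→3
  4 left: {4,7,8,9}→4  {5,6,7,9}→4  {6,7,8,9}→6
  5 left: {4,6,7,8,9}→10  {5,6,7,8,9}→10
  6 left: {3,4,6,7,8,9}→10  {4,5,6,7,8,9}→20
  7 left: {2,3,4,6,7,8,9}→10  {3,4,5,6,7,8,9}→30
  8 left: {1,2,3,4,6,7,8,9}→10  {2,3,4,5,6,7,8,9}→40
  placing 0:a first → 50 extensions
  placing 5:e first → 10 extensions
total linear extensions = 60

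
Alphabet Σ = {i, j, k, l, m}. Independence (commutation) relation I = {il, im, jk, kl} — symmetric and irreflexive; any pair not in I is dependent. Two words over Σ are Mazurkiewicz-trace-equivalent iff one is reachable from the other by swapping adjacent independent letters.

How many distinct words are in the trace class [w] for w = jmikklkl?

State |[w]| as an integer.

#0=j has no predecessor
#1=m depends on [0:j]
#2=i depends on [0:j]
#3=k depends on [1:m, 2:i]
#4=k depends on [3:k]
#5=l depends on [1:m]
#6=k depends on [4:k]
#7=l depends on [5:l]
sources: [0:j]
N(rest) = Σ N(rest − s) over sources s of rest; N(one piece) = 1:
  size 1 → [6]=1  [7]=1
  size 2 → [4,6]=1  [5,7]=1  [6,7]=2
  size 3 → [3,4,6]=1  [4,6,7]=3  [5,6,7]=3
  size 4 → [2,3,4,6]=1  [3,4,6,7]=4  [4,5,6,7]=6
  size 5 → [2,3,4,6,7]=5  [3,4,5,6,7]=10
  size 6 → [1,3,4,5,6,7]=10  [2,3,4,5,6,7]=15
  first=0(j) contributes 25

25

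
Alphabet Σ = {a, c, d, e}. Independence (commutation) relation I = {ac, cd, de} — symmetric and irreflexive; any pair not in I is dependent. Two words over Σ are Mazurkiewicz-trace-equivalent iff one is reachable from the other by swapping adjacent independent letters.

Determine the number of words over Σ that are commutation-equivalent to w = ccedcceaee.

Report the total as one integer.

7

0(c) covers ∅
1(c) covers 0:c
2(e) covers 1:c
3(d) covers ∅
4(c) covers 2:e
5(c) covers 4:c
6(e) covers 5:c
7(a) covers 3:d, 6:e
8(e) covers 7:a
9(e) covers 8:e
floor of heap: 0:c, 3:d
completions by unplaced set U, small U first (add the entries for U minus each lowest piece of U):
  |U|=1: {9}:1
  |U|=2: {8,9}:1
  |U|=3: {7,8,9}:1
  |U|=4: {3,7,8,9}:1  {6,7,8,9}:1
  |U|=5: {3,6,7,8,9}:2  {5,6,7,8,9}:1
  |U|=6: {3,5,6,7,8,9}:3  {4,5,6,7,8,9}:1
  |U|=7: {2,4,5,6,7,8,9}:1  {3,4,5,6,7,8,9}:4
  |U|=8: {1,2,4,5,6,7,8,9}:1  {2,3,4,5,6,7,8,9}:5
  start at 0(c): 6
  start at 3(d): 1
sum over floor = 7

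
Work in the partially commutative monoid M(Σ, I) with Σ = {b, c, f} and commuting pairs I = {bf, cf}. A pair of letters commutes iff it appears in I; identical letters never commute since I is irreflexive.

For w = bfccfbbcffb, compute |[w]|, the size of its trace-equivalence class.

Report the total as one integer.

330

0(b) covers ∅
1(f) covers ∅
2(c) covers 0:b
3(c) covers 2:c
4(f) covers 1:f
5(b) covers 3:c
6(b) covers 5:b
7(c) covers 6:b
8(f) covers 4:f
9(f) covers 8:f
10(b) covers 7:c
floor of heap: 0:b, 1:f
completions by unplaced set U, small U first (add the entries for U minus each lowest piece of U):
  |U|=1: {9}:1  {10}:1
  |U|=2: {7,10}:1  {8,9}:1  {9,10}:2
  |U|=3: {4,8,9}:1  {6,7,10}:1  {7,9,10}:3  {8,9,10}:3
  |U|=4: {1,4,8,9}:1  {4,8,9,10}:4  {5,6,7,10}:1  {6,7,9,10}:4  {7,8,9,10}:6
  |U|=5: {1,4,8,9,10}:5  {3,5,6,7,10}:1  {4,7,8,9,10}:10  {5,6,7,9,10}:5  {6,7,8,9,10}:10
  |U|=6: {1,4,7,8,9,10}:15  {2,3,5,6,7,10}:1  {3,5,6,7,9,10}:6  {4,6,7,8,9,10}:20  {5,6,7,8,9,10}:15
  |U|=7: {0,2,3,5,6,7,10}:1  {1,4,6,7,8,9,10}:35  {2,3,5,6,7,9,10}:7  {3,5,6,7,8,9,10}:21  {4,5,6,7,8,9,10}:35
  |U|=8: {0,2,3,5,6,7,9,10}:8  {1,4,5,6,7,8,9,10}:70  {2,3,5,6,7,8,9,10}:28  {3,4,5,6,7,8,9,10}:56
  |U|=9: {0,2,3,5,6,7,8,9,10}:36  {1,3,4,5,6,7,8,9,10}:126  {2,3,4,5,6,7,8,9,10}:84
  start at 0(b): 210
  start at 1(f): 120
sum over floor = 330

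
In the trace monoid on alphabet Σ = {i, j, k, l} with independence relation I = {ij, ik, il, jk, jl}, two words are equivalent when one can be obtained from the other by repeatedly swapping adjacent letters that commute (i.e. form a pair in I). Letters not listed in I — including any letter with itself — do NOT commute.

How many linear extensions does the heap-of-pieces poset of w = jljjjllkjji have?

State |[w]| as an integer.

2310

piece 0:j — minimal
piece 1:l — minimal
piece 2:j rests on {0:j}
piece 3:j rests on {2:j}
piece 4:j rests on {3:j}
piece 5:l rests on {1:l}
piece 6:l rests on {5:l}
piece 7:k rests on {6:l}
piece 8:j rests on {4:j}
piece 9:j rests on {8:j}
piece 10:i — minimal
minimal pieces: {0:j, 1:l, 10:i}
ways to finish when only these pieces remain (= sum over removing one remaining piece with nothing left below it):
  1 left: {7}→1  {9}→1  {10}→1
  2 left: {6,7}→1  {7,9}→2  {7,10}→2  {8,9}→1  {9,10}→2
  3 left: {4,8,9}→1  {5,6,7}→1  {6,7,9}→3  {6,7,10}→3  {7,8,9}→3  {7,9,10}→6  {8,9,10}→3
  4 left: {1,5,6,7}→1  {3,4,8,9}→1  {4,7,8,9}→4  {4,8,9,10}→4  {5,6,7,9}→4  {5,6,7,10}→4  {6,7,8,9}→6  {6,7,9,10}→12  {7,8,9,10}→12
  5 left: {1,5,6,7,9}→5  {1,5,6,7,10}→5  {2,3,4,8,9}→1  {3,4,7,8,9}→5  {3,4,8,9,10}→5  {4,6,7,8,9}→10  {4,7,8,9,10}→20  {5,6,7,8,9}→10  {5,6,7,9,10}→20  {6,7,8,9,10}→30
  6 left: {0,2,3,4,8,9}→1  {1,5,6,7,8,9}→15  {1,5,6,7,9,10}→30  {2,3,4,7,8,9}→6  {2,3,4,8,9,10}→6  {3,4,6,7,8,9}→15  {3,4,7,8,9,10}→30  {4,5,6,7,8,9}→20  {4,6,7,8,9,10}→60  {5,6,7,8,9,10}→60
  7 left: {0,2,3,4,7,8,9}→7  {0,2,3,4,8,9,10}→7  {1,4,5,6,7,8,9}→35  {1,5,6,7,8,9,10}→105  {2,3,4,6,7,8,9}→21  {2,3,4,7,8,9,10}→42  {3,4,5,6,7,8,9}→35  {3,4,6,7,8,9,10}→105  {4,5,6,7,8,9,10}→140
  8 left: {0,2,3,4,6,7,8,9}→28  {0,2,3,4,7,8,9,10}→56  {1,3,4,5,6,7,8,9}→70  {1,4,5,6,7,8,9,10}→280  {2,3,4,5,6,7,8,9}→56  {2,3,4,6,7,8,9,10}→168  {3,4,5,6,7,8,9,10}→280
  9 left: {0,2,3,4,5,6,7,8,9}→84  {0,2,3,4,6,7,8,9,10}→252  {1,2,3,4,5,6,7,8,9}→126  {1,3,4,5,6,7,8,9,10}→630  {2,3,4,5,6,7,8,9,10}→504
  placing 0:j first → 1260 extensions
  placing 1:l first → 840 extensions
  placing 10:i first → 210 extensions
total linear extensions = 2310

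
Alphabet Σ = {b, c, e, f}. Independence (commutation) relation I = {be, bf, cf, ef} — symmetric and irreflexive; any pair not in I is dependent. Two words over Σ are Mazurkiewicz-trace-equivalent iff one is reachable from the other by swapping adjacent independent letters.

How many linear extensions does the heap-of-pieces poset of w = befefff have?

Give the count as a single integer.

#0=b has no predecessor
#1=e has no predecessor
#2=f has no predecessor
#3=e depends on [1:e]
#4=f depends on [2:f]
#5=f depends on [4:f]
#6=f depends on [5:f]
sources: [0:b, 1:e, 2:f]
N(rest) = Σ N(rest − s) over sources s of rest; N(one piece) = 1:
  size 1 → [0]=1  [3]=1  [6]=1
  size 2 → [0,3]=2  [0,6]=2  [1,3]=1  [3,6]=2  [5,6]=1
  size 3 → [0,1,3]=3  [0,3,6]=6  [0,5,6]=3  [1,3,6]=3  [3,5,6]=3  [4,5,6]=1
  size 4 → [0,1,3,6]=12  [0,3,5,6]=12  [0,4,5,6]=4  [1,3,5,6]=6  [2,4,5,6]=1  [3,4,5,6]=4
  size 5 → [0,1,3,5,6]=30  [0,2,4,5,6]=5  [0,3,4,5,6]=20  [1,3,4,5,6]=10  [2,3,4,5,6]=5
  first=0(b) contributes 15
  first=1(e) contributes 30
  first=2(f) contributes 60
|[w]| = 105

105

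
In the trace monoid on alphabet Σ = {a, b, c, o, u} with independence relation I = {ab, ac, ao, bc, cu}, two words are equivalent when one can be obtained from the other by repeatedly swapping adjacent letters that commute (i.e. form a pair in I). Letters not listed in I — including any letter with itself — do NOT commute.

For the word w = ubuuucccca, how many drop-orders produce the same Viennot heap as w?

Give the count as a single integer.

210

#0=u has no predecessor
#1=b depends on [0:u]
#2=u depends on [1:b]
#3=u depends on [2:u]
#4=u depends on [3:u]
#5=c has no predecessor
#6=c depends on [5:c]
#7=c depends on [6:c]
#8=c depends on [7:c]
#9=a depends on [4:u]
sources: [0:u, 5:c]
N(rest) = Σ N(rest − s) over sources s of rest; N(one piece) = 1:
  size 1 → [8]=1  [9]=1
  size 2 → [4,9]=1  [7,8]=1  [8,9]=2
  size 3 → [3,4,9]=1  [4,8,9]=3  [6,7,8]=1  [7,8,9]=3
  size 4 → [2,3,4,9]=1  [3,4,8,9]=4  [4,7,8,9]=6  [5,6,7,8]=1  [6,7,8,9]=4
  size 5 → [1,2,3,4,9]=1  [2,3,4,8,9]=5  [3,4,7,8,9]=10  [4,6,7,8,9]=10  [5,6,7,8,9]=5
  size 6 → [0,1,2,3,4,9]=1  [1,2,3,4,8,9]=6  [2,3,4,7,8,9]=15  [3,4,6,7,8,9]=20  [4,5,6,7,8,9]=15
  size 7 → [0,1,2,3,4,8,9]=7  [1,2,3,4,7,8,9]=21  [2,3,4,6,7,8,9]=35  [3,4,5,6,7,8,9]=35
  size 8 → [0,1,2,3,4,7,8,9]=28  [1,2,3,4,6,7,8,9]=56  [2,3,4,5,6,7,8,9]=70
  first=0(u) contributes 126
  first=5(c) contributes 84
|[w]| = 210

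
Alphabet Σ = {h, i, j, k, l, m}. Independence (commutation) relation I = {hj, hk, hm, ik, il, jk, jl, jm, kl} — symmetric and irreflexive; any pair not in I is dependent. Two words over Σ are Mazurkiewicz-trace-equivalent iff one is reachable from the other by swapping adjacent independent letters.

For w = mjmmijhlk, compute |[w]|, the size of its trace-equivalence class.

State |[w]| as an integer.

63

0(m) covers ∅
1(j) covers ∅
2(m) covers 0:m
3(m) covers 2:m
4(i) covers 1:j, 3:m
5(j) covers 4:i
6(h) covers 4:i
7(l) covers 6:h
8(k) covers 3:m
floor of heap: 0:m, 1:j
completions by unplaced set U, small U first (add the entries for U minus each lowest piece of U):
  |U|=1: {5}:1  {7}:1  {8}:1
  |U|=2: {5,7}:2  {5,8}:2  {6,7}:1  {7,8}:2
  |U|=3: {5,6,7}:3  {5,7,8}:6  {6,7,8}:3
  |U|=4: {4,5,6,7}:3  {5,6,7,8}:12
  |U|=5: {1,4,5,6,7}:3  {4,5,6,7,8}:15
  |U|=6: {1,4,5,6,7,8}:18  {3,4,5,6,7,8}:15
  |U|=7: {1,3,4,5,6,7,8}:33  {2,3,4,5,6,7,8}:15
  start at 0(m): 48
  start at 1(j): 15
sum over floor = 63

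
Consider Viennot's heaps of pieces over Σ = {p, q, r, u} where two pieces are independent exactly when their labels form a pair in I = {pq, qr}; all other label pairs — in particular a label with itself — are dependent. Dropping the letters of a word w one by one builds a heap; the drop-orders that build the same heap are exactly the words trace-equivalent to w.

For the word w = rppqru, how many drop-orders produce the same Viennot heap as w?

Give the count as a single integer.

5

0(r) covers ∅
1(p) covers 0:r
2(p) covers 1:p
3(q) covers ∅
4(r) covers 2:p
5(u) covers 3:q, 4:r
floor of heap: 0:r, 3:q
completions by unplaced set U, small U first (add the entries for U minus each lowest piece of U):
  |U|=1: {5}:1
  |U|=2: {3,5}:1  {4,5}:1
  |U|=3: {2,4,5}:1  {3,4,5}:2
  |U|=4: {1,2,4,5}:1  {2,3,4,5}:3
  start at 0(r): 4
  start at 3(q): 1
sum over floor = 5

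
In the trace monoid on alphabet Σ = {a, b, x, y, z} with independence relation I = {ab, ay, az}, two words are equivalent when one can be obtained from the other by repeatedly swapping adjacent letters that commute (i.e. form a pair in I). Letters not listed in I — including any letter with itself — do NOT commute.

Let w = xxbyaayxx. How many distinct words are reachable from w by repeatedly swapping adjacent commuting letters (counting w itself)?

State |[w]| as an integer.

10

#0=x has no predecessor
#1=x depends on [0:x]
#2=b depends on [1:x]
#3=y depends on [2:b]
#4=a depends on [1:x]
#5=a depends on [4:a]
#6=y depends on [3:y]
#7=x depends on [5:a, 6:y]
#8=x depends on [7:x]
sources: [0:x]
N(rest) = Σ N(rest − s) over sources s of rest; N(one piece) = 1:
  size 1 → [8]=1
  size 2 → [7,8]=1
  size 3 → [5,7,8]=1  [6,7,8]=1
  size 4 → [3,6,7,8]=1  [4,5,7,8]=1  [5,6,7,8]=2
  size 5 → [2,3,6,7,8]=1  [3,5,6,7,8]=3  [4,5,6,7,8]=3
  size 6 → [2,3,5,6,7,8]=4  [3,4,5,6,7,8]=6
  size 7 → [2,3,4,5,6,7,8]=10
  first=0(x) contributes 10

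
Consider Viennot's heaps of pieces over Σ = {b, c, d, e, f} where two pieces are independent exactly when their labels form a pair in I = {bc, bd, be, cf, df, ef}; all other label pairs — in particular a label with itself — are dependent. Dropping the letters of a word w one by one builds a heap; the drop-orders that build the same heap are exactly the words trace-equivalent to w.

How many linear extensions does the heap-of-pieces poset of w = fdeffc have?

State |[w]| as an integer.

piece 0:f — minimal
piece 1:d — minimal
piece 2:e rests on {1:d}
piece 3:f rests on {0:f}
piece 4:f rests on {3:f}
piece 5:c rests on {2:e}
minimal pieces: {0:f, 1:d}
ways to finish when only these pieces remain (= sum over removing one remaining piece with nothing left below it):
  1 left: {4}→1  {5}→1
  2 left: {2,5}→1  {3,4}→1  {4,5}→2
  3 left: {0,3,4}→1  {1,2,5}→1  {2,4,5}→3  {3,4,5}→3
  4 left: {0,3,4,5}→4  {1,2,4,5}→4  {2,3,4,5}→6
  placing 0:f first → 10 extensions
  placing 1:d first → 10 extensions
total linear extensions = 20

20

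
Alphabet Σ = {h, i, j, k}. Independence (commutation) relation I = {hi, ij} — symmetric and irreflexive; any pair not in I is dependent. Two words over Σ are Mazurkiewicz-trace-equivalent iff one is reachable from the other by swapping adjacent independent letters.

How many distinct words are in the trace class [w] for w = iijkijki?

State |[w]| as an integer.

0(i) covers ∅
1(i) covers 0:i
2(j) covers ∅
3(k) covers 1:i, 2:j
4(i) covers 3:k
5(j) covers 3:k
6(k) covers 4:i, 5:j
7(i) covers 6:k
floor of heap: 0:i, 2:j
completions by unplaced set U, small U first (add the entries for U minus each lowest piece of U):
  |U|=1: {7}:1
  |U|=2: {6,7}:1
  |U|=3: {4,6,7}:1  {5,6,7}:1
  |U|=4: {4,5,6,7}:2
  |U|=5: {3,4,5,6,7}:2
  |U|=6: {1,3,4,5,6,7}:2  {2,3,4,5,6,7}:2
  start at 0(i): 4
  start at 2(j): 2
sum over floor = 6

6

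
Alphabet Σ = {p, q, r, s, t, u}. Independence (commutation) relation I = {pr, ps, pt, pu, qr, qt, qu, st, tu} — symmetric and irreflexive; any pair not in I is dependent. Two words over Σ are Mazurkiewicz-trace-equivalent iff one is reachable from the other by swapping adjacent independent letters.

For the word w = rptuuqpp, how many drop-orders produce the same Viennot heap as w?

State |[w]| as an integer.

drop 0:r onto floor
drop 1:p onto floor
drop 2:t onto {0:r}
drop 3:u onto {0:r}
drop 4:u onto {3:u}
drop 5:q onto {1:p}
drop 6:p onto {5:q}
drop 7:p onto {6:p}
ground layer = {0:r, 1:p}
drop-orders for the pieces not yet dropped (sum over which currently-grounded one goes next):
  1 to go: {2} 1  {4} 1  {7} 1
  2 to go: {2,4} 2  {2,7} 2  {3,4} 1  {4,7} 2  {6,7} 1
  3 to go: {2,3,4} 3  {2,4,7} 6  {2,6,7} 3  {3,4,7} 3  {4,6,7} 3  {5,6,7} 1
  4 to go: {0,2,3,4} 3  {1,5,6,7} 1  {2,3,4,7} 12  {2,4,6,7} 12  {2,5,6,7} 4  {3,4,6,7} 6  {4,5,6,7} 4
  5 to go: {0,2,3,4,7} 15  {1,2,5,6,7} 5  {1,4,5,6,7} 5  {2,3,4,6,7} 30  {2,4,5,6,7} 20  {3,4,5,6,7} 10
  6 to go: {0,2,3,4,6,7} 45  {1,2,4,5,6,7} 30  {1,3,4,5,6,7} 15  {2,3,4,5,6,7} 60
  if 0:r drops first: 105 orders
  if 1:p drops first: 105 orders
heap linearizations: 210

210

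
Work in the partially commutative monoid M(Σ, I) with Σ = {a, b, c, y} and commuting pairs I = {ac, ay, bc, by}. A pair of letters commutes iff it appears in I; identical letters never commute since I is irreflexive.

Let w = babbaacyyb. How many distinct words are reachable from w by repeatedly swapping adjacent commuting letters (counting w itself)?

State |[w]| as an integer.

piece 0:b — minimal
piece 1:a rests on {0:b}
piece 2:b rests on {1:a}
piece 3:b rests on {2:b}
piece 4:a rests on {3:b}
piece 5:a rests on {4:a}
piece 6:c — minimal
piece 7:y rests on {6:c}
piece 8:y rests on {7:y}
piece 9:b rests on {5:a}
minimal pieces: {0:b, 6:c}
ways to finish when only these pieces remain (= sum over removing one remaining piece with nothing left below it):
  1 left: {8}→1  {9}→1
  2 left: {5,9}→1  {7,8}→1  {8,9}→2
  3 left: {4,5,9}→1  {5,8,9}→3  {6,7,8}→1  {7,8,9}→3
  4 left: {3,4,5,9}→1  {4,5,8,9}→4  {5,7,8,9}→6  {6,7,8,9}→4
  5 left: {2,3,4,5,9}→1  {3,4,5,8,9}→5  {4,5,7,8,9}→10  {5,6,7,8,9}→10
  6 left: {1,2,3,4,5,9}→1  {2,3,4,5,8,9}→6  {3,4,5,7,8,9}→15  {4,5,6,7,8,9}→20
  7 left: {0,1,2,3,4,5,9}→1  {1,2,3,4,5,8,9}→7  {2,3,4,5,7,8,9}→21  {3,4,5,6,7,8,9}→35
  8 left: {0,1,2,3,4,5,8,9}→8  {1,2,3,4,5,7,8,9}→28  {2,3,4,5,6,7,8,9}→56
  placing 0:b first → 84 extensions
  placing 6:c first → 36 extensions
total linear extensions = 120

120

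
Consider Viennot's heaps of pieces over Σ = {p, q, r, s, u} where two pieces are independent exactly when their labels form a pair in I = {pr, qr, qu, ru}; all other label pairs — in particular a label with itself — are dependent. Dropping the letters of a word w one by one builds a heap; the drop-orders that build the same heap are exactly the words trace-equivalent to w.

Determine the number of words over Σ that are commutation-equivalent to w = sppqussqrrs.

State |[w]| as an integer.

drop 0:s onto floor
drop 1:p onto {0:s}
drop 2:p onto {1:p}
drop 3:q onto {2:p}
drop 4:u onto {2:p}
drop 5:s onto {3:q, 4:u}
drop 6:s onto {5:s}
drop 7:q onto {6:s}
drop 8:r onto {6:s}
drop 9:r onto {8:r}
drop 10:s onto {7:q, 9:r}
ground layer = {0:s}
drop-orders for the pieces not yet dropped (sum over which currently-grounded one goes next):
  1 to go: {10} 1
  2 to go: {7,10} 1  {9,10} 1
  3 to go: {7,9,10} 2  {8,9,10} 1
  4 to go: {7,8,9,10} 3
  5 to go: {6,7,8,9,10} 3
  6 to go: {5,6,7,8,9,10} 3
  7 to go: {3,5,6,7,8,9,10} 3  {4,5,6,7,8,9,10} 3
  8 to go: {3,4,5,6,7,8,9,10} 6
  9 to go: {2,3,4,5,6,7,8,9,10} 6
  if 0:s drops first: 6 orders

6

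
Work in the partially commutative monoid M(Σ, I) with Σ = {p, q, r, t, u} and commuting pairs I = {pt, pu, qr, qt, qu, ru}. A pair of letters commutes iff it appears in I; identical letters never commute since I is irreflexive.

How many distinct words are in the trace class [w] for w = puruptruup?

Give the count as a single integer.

#0=p has no predecessor
#1=u has no predecessor
#2=r depends on [0:p]
#3=u depends on [1:u]
#4=p depends on [2:r]
#5=t depends on [2:r, 3:u]
#6=r depends on [4:p, 5:t]
#7=u depends on [5:t]
#8=u depends on [7:u]
#9=p depends on [6:r]
sources: [0:p, 1:u]
N(rest) = Σ N(rest − s) over sources s of rest; N(one piece) = 1:
  size 1 → [8]=1  [9]=1
  size 2 → [6,9]=1  [7,8]=1  [8,9]=2
  size 3 → [4,6,9]=1  [6,8,9]=3  [7,8,9]=3
  size 4 → [4,6,8,9]=4  [6,7,8,9]=6
  size 5 → [4,6,7,8,9]=10  [5,6,7,8,9]=6
  size 6 → [3,5,6,7,8,9]=6  [4,5,6,7,8,9]=16
  size 7 → [1,3,5,6,7,8,9]=6  [2,4,5,6,7,8,9]=16  [3,4,5,6,7,8,9]=22
  size 8 → [0,2,4,5,6,7,8,9]=16  [1,3,4,5,6,7,8,9]=28  [2,3,4,5,6,7,8,9]=38
  first=0(p) contributes 66
  first=1(u) contributes 54
|[w]| = 120

120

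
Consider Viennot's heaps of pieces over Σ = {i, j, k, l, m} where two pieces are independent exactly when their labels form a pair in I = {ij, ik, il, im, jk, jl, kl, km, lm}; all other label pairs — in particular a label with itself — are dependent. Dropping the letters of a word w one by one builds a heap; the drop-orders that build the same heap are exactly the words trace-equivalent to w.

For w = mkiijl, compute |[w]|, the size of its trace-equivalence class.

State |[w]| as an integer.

180

drop 0:m onto floor
drop 1:k onto floor
drop 2:i onto floor
drop 3:i onto {2:i}
drop 4:j onto {0:m}
drop 5:l onto floor
ground layer = {0:m, 1:k, 2:i, 5:l}
drop-orders for the pieces not yet dropped (sum over which currently-grounded one goes next):
  1 to go: {1} 1  {3} 1  {4} 1  {5} 1
  2 to go: {0,4} 1  {1,3} 2  {1,4} 2  {1,5} 2  {2,3} 1  {3,4} 2  {3,5} 2  {4,5} 2
  3 to go: {0,1,4} 3  {0,3,4} 3  {0,4,5} 3  {1,2,3} 3  {1,3,4} 6  {1,3,5} 6  {1,4,5} 6  {2,3,4} 3  {2,3,5} 3  {3,4,5} 6
  4 to go: {0,1,3,4} 12  {0,1,4,5} 12  {0,2,3,4} 6  {0,3,4,5} 12  {1,2,3,4} 12  {1,2,3,5} 12  {1,3,4,5} 24  {2,3,4,5} 12
  if 0:m drops first: 60 orders
  if 1:k drops first: 30 orders
  if 2:i drops first: 60 orders
  if 5:l drops first: 30 orders
heap linearizations: 180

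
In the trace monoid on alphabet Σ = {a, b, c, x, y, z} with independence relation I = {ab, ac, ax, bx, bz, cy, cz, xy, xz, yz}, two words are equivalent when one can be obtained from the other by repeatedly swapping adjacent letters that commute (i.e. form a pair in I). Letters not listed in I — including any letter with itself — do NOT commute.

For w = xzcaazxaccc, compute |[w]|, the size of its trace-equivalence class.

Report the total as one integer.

0(x) covers ∅
1(z) covers ∅
2(c) covers 0:x
3(a) covers 1:z
4(a) covers 3:a
5(z) covers 4:a
6(x) covers 2:c
7(a) covers 5:z
8(c) covers 6:x
9(c) covers 8:c
10(c) covers 9:c
floor of heap: 0:x, 1:z
completions by unplaced set U, small U first (add the entries for U minus each lowest piece of U):
  |U|=1: {7}:1  {10}:1
  |U|=2: {5,7}:1  {7,10}:2  {9,10}:1
  |U|=3: {4,5,7}:1  {5,7,10}:3  {7,9,10}:3  {8,9,10}:1
  |U|=4: {3,4,5,7}:1  {4,5,7,10}:4  {5,7,9,10}:6  {6,8,9,10}:1  {7,8,9,10}:4
  |U|=5: {1,3,4,5,7}:1  {2,6,8,9,10}:1  {3,4,5,7,10}:5  {4,5,7,9,10}:10  {5,7,8,9,10}:10  {6,7,8,9,10}:5
  |U|=6: {0,2,6,8,9,10}:1  {1,3,4,5,7,10}:6  {2,6,7,8,9,10}:6  {3,4,5,7,9,10}:15  {4,5,7,8,9,10}:20  {5,6,7,8,9,10}:15
  |U|=7: {0,2,6,7,8,9,10}:7  {1,3,4,5,7,9,10}:21  {2,5,6,7,8,9,10}:21  {3,4,5,7,8,9,10}:35  {4,5,6,7,8,9,10}:35
  |U|=8: {0,2,5,6,7,8,9,10}:28  {1,3,4,5,7,8,9,10}:56  {2,4,5,6,7,8,9,10}:56  {3,4,5,6,7,8,9,10}:70
  |U|=9: {0,2,4,5,6,7,8,9,10}:84  {1,3,4,5,6,7,8,9,10}:126  {2,3,4,5,6,7,8,9,10}:126
  start at 0(x): 252
  start at 1(z): 210
sum over floor = 462

462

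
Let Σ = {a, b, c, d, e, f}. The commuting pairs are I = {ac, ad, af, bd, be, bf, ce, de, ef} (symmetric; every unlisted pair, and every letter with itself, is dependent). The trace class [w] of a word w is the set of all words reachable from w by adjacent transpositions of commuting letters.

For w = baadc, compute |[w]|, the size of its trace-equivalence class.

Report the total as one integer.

0(b) covers ∅
1(a) covers 0:b
2(a) covers 1:a
3(d) covers ∅
4(c) covers 0:b, 3:d
floor of heap: 0:b, 3:d
completions by unplaced set U, small U first (add the entries for U minus each lowest piece of U):
  |U|=1: {2}:1  {4}:1
  |U|=2: {1,2}:1  {2,4}:2  {3,4}:1
  |U|=3: {1,2,4}:3  {2,3,4}:3
  start at 0(b): 6
  start at 3(d): 3
sum over floor = 9

9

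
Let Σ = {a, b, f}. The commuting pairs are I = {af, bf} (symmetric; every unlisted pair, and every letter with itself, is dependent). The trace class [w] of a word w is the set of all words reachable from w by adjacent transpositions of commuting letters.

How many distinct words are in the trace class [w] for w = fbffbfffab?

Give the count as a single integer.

piece 0:f — minimal
piece 1:b — minimal
piece 2:f rests on {0:f}
piece 3:f rests on {2:f}
piece 4:b rests on {1:b}
piece 5:f rests on {3:f}
piece 6:f rests on {5:f}
piece 7:f rests on {6:f}
piece 8:a rests on {4:b}
piece 9:b rests on {8:a}
minimal pieces: {0:f, 1:b}
ways to finish when only these pieces remain (= sum over removing one remaining piece with nothing left below it):
  1 left: {7}→1  {9}→1
  2 left: {6,7}→1  {7,9}→2  {8,9}→1
  3 left: {4,8,9}→1  {5,6,7}→1  {6,7,9}→3  {7,8,9}→3
  4 left: {1,4,8,9}→1  {3,5,6,7}→1  {4,7,8,9}→4  {5,6,7,9}→4  {6,7,8,9}→6
  5 left: {1,4,7,8,9}→5  {2,3,5,6,7}→1  {3,5,6,7,9}→5  {4,6,7,8,9}→10  {5,6,7,8,9}→10
  6 left: {0,2,3,5,6,7}→1  {1,4,6,7,8,9}→15  {2,3,5,6,7,9}→6  {3,5,6,7,8,9}→15  {4,5,6,7,8,9}→20
  7 left: {0,2,3,5,6,7,9}→7  {1,4,5,6,7,8,9}→35  {2,3,5,6,7,8,9}→21  {3,4,5,6,7,8,9}→35
  8 left: {0,2,3,5,6,7,8,9}→28  {1,3,4,5,6,7,8,9}→70  {2,3,4,5,6,7,8,9}→56
  placing 0:f first → 126 extensions
  placing 1:b first → 84 extensions
total linear extensions = 210

210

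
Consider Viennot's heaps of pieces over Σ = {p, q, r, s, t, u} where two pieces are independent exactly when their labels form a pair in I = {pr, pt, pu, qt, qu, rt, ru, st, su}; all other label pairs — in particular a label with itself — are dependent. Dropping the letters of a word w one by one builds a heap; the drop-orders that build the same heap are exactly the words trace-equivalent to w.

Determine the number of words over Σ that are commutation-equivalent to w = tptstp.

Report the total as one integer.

drop 0:t onto floor
drop 1:p onto floor
drop 2:t onto {0:t}
drop 3:s onto {1:p}
drop 4:t onto {2:t}
drop 5:p onto {3:s}
ground layer = {0:t, 1:p}
drop-orders for the pieces not yet dropped (sum over which currently-grounded one goes next):
  1 to go: {4} 1  {5} 1
  2 to go: {2,4} 1  {3,5} 1  {4,5} 2
  3 to go: {0,2,4} 1  {1,3,5} 1  {2,4,5} 3  {3,4,5} 3
  4 to go: {0,2,4,5} 4  {1,3,4,5} 4  {2,3,4,5} 6
  if 0:t drops first: 10 orders
  if 1:p drops first: 10 orders
heap linearizations: 20

20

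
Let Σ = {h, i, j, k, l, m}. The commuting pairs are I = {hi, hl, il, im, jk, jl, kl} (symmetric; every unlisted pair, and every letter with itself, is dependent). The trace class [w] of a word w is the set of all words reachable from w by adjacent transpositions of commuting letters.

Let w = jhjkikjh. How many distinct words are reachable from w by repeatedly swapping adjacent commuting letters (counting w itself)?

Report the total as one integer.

4

#0=j has no predecessor
#1=h depends on [0:j]
#2=j depends on [1:h]
#3=k depends on [1:h]
#4=i depends on [2:j, 3:k]
#5=k depends on [4:i]
#6=j depends on [4:i]
#7=h depends on [5:k, 6:j]
sources: [0:j]
N(rest) = Σ N(rest − s) over sources s of rest; N(one piece) = 1:
  size 1 → [7]=1
  size 2 → [5,7]=1  [6,7]=1
  size 3 → [5,6,7]=2
  size 4 → [4,5,6,7]=2
  size 5 → [2,4,5,6,7]=2  [3,4,5,6,7]=2
  size 6 → [2,3,4,5,6,7]=4
  first=0(j) contributes 4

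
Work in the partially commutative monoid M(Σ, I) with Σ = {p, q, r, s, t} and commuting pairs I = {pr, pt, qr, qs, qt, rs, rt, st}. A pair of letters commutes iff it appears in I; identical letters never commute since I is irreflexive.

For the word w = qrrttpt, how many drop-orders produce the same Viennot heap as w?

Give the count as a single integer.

210

drop 0:q onto floor
drop 1:r onto floor
drop 2:r onto {1:r}
drop 3:t onto floor
drop 4:t onto {3:t}
drop 5:p onto {0:q}
drop 6:t onto {4:t}
ground layer = {0:q, 1:r, 3:t}
drop-orders for the pieces not yet dropped (sum over which currently-grounded one goes next):
  1 to go: {2} 1  {5} 1  {6} 1
  2 to go: {0,5} 1  {1,2} 1  {2,5} 2  {2,6} 2  {4,6} 1  {5,6} 2
  3 to go: {0,2,5} 3  {0,5,6} 3  {1,2,5} 3  {1,2,6} 3  {2,4,6} 3  {2,5,6} 6  {3,4,6} 1  {4,5,6} 3
  4 to go: {0,1,2,5} 6  {0,2,5,6} 12  {0,4,5,6} 6  {1,2,4,6} 6  {1,2,5,6} 12  {2,3,4,6} 4  {2,4,5,6} 12  {3,4,5,6} 4
  5 to go: {0,1,2,5,6} 30  {0,2,4,5,6} 30  {0,3,4,5,6} 10  {1,2,3,4,6} 10  {1,2,4,5,6} 30  {2,3,4,5,6} 20
  if 0:q drops first: 60 orders
  if 1:r drops first: 60 orders
  if 3:t drops first: 90 orders
heap linearizations: 210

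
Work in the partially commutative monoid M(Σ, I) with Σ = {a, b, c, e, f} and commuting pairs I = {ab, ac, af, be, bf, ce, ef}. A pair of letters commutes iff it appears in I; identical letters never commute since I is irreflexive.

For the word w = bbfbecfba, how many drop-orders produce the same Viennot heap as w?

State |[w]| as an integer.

288

drop 0:b onto floor
drop 1:b onto {0:b}
drop 2:f onto floor
drop 3:b onto {1:b}
drop 4:e onto floor
drop 5:c onto {2:f, 3:b}
drop 6:f onto {5:c}
drop 7:b onto {5:c}
drop 8:a onto {4:e}
ground layer = {0:b, 2:f, 4:e}
drop-orders for the pieces not yet dropped (sum over which currently-grounded one goes next):
  1 to go: {6} 1  {7} 1  {8} 1
  2 to go: {4,8} 1  {6,7} 2  {6,8} 2  {7,8} 2
  3 to go: {4,6,8} 3  {4,7,8} 3  {5,6,7} 2  {6,7,8} 6
  4 to go: {2,5,6,7} 2  {3,5,6,7} 2  {4,6,7,8} 12  {5,6,7,8} 8
  5 to go: {1,3,5,6,7} 2  {2,3,5,6,7} 4  {2,5,6,7,8} 10  {3,5,6,7,8} 10  {4,5,6,7,8} 20
  6 to go: {0,1,3,5,6,7} 2  {1,2,3,5,6,7} 6  {1,3,5,6,7,8} 12  {2,3,5,6,7,8} 24  {2,4,5,6,7,8} 30  {3,4,5,6,7,8} 30
  7 to go: {0,1,2,3,5,6,7} 8  {0,1,3,5,6,7,8} 14  {1,2,3,5,6,7,8} 42  {1,3,4,5,6,7,8} 42  {2,3,4,5,6,7,8} 84
  if 0:b drops first: 168 orders
  if 2:f drops first: 56 orders
  if 4:e drops first: 64 orders
heap linearizations: 288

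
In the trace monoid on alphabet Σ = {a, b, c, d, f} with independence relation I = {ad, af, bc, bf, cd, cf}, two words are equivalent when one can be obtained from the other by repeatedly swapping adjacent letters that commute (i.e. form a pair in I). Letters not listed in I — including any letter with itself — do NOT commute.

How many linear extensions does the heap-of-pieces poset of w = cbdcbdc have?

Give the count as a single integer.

0(c) covers ∅
1(b) covers ∅
2(d) covers 1:b
3(c) covers 0:c
4(b) covers 2:d
5(d) covers 4:b
6(c) covers 3:c
floor of heap: 0:c, 1:b
completions by unplaced set U, small U first (add the entries for U minus each lowest piece of U):
  |U|=1: {5}:1  {6}:1
  |U|=2: {3,6}:1  {4,5}:1  {5,6}:2
  |U|=3: {0,3,6}:1  {2,4,5}:1  {3,5,6}:3  {4,5,6}:3
  |U|=4: {0,3,5,6}:4  {1,2,4,5}:1  {2,4,5,6}:4  {3,4,5,6}:6
  |U|=5: {0,3,4,5,6}:10  {1,2,4,5,6}:5  {2,3,4,5,6}:10
  start at 0(c): 15
  start at 1(b): 20
sum over floor = 35

35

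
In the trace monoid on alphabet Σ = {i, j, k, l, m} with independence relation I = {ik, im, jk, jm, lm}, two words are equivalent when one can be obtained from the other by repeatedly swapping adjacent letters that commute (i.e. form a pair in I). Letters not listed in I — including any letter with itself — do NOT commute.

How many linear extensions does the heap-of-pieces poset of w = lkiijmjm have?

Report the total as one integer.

piece 0:l — minimal
piece 1:k rests on {0:l}
piece 2:i rests on {0:l}
piece 3:i rests on {2:i}
piece 4:j rests on {3:i}
piece 5:m rests on {1:k}
piece 6:j rests on {4:j}
piece 7:m rests on {5:m}
minimal pieces: {0:l}
ways to finish when only these pieces remain (= sum over removing one remaining piece with nothing left below it):
  1 left: {6}→1  {7}→1
  2 left: {4,6}→1  {5,7}→1  {6,7}→2
  3 left: {1,5,7}→1  {3,4,6}→1  {4,6,7}→3  {5,6,7}→3
  4 left: {1,5,6,7}→4  {2,3,4,6}→1  {3,4,6,7}→4  {4,5,6,7}→6
  5 left: {1,4,5,6,7}→10  {2,3,4,6,7}→5  {3,4,5,6,7}→10
  6 left: {1,3,4,5,6,7}→20  {2,3,4,5,6,7}→15
  placing 0:l first → 35 extensions

35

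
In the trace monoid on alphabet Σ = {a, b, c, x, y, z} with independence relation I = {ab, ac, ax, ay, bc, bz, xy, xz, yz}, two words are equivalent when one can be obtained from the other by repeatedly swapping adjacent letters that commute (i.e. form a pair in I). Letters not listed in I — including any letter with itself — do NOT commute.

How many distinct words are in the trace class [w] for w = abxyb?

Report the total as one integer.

10

drop 0:a onto floor
drop 1:b onto floor
drop 2:x onto {1:b}
drop 3:y onto {1:b}
drop 4:b onto {2:x, 3:y}
ground layer = {0:a, 1:b}
drop-orders for the pieces not yet dropped (sum over which currently-grounded one goes next):
  1 to go: {0} 1  {4} 1
  2 to go: {0,4} 2  {2,4} 1  {3,4} 1
  3 to go: {0,2,4} 3  {0,3,4} 3  {2,3,4} 2
  if 0:a drops first: 2 orders
  if 1:b drops first: 8 orders
heap linearizations: 10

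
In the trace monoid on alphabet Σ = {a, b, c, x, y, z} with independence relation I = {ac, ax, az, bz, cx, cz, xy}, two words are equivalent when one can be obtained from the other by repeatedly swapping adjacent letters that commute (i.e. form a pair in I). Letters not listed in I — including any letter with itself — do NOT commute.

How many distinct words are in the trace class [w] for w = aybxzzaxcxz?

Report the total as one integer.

drop 0:a onto floor
drop 1:y onto {0:a}
drop 2:b onto {1:y}
drop 3:x onto {2:b}
drop 4:z onto {3:x}
drop 5:z onto {4:z}
drop 6:a onto {2:b}
drop 7:x onto {5:z}
drop 8:c onto {2:b}
drop 9:x onto {7:x}
drop 10:z onto {9:x}
ground layer = {0:a}
drop-orders for the pieces not yet dropped (sum over which currently-grounded one goes next):
  1 to go: {6} 1  {8} 1  {10} 1
  2 to go: {6,8} 2  {6,10} 2  {8,10} 2  {9,10} 1
  3 to go: {6,8,10} 6  {6,9,10} 3  {7,9,10} 1  {8,9,10} 3
  4 to go: {5,7,9,10} 1  {6,7,9,10} 4  {6,8,9,10} 12  {7,8,9,10} 4
  5 to go: {4,5,7,9,10} 1  {5,6,7,9,10} 5  {5,7,8,9,10} 5  {6,7,8,9,10} 20
  6 to go: {3,4,5,7,9,10} 1  {4,5,6,7,9,10} 6  {4,5,7,8,9,10} 6  {5,6,7,8,9,10} 30
  7 to go: {3,4,5,6,7,9,10} 7  {3,4,5,7,8,9,10} 7  {4,5,6,7,8,9,10} 42
  8 to go: {3,4,5,6,7,8,9,10} 56
  9 to go: {2,3,4,5,6,7,8,9,10} 56
  if 0:a drops first: 56 orders

56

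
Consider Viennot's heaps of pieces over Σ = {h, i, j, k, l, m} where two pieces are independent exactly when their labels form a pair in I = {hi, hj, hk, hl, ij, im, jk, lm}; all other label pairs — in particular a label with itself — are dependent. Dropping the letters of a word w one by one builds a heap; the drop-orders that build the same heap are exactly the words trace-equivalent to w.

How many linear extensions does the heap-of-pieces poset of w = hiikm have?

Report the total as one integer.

drop 0:h onto floor
drop 1:i onto floor
drop 2:i onto {1:i}
drop 3:k onto {2:i}
drop 4:m onto {0:h, 3:k}
ground layer = {0:h, 1:i}
drop-orders for the pieces not yet dropped (sum over which currently-grounded one goes next):
  1 to go: {4} 1
  2 to go: {0,4} 1  {3,4} 1
  3 to go: {0,3,4} 2  {2,3,4} 1
  if 0:h drops first: 1 orders
  if 1:i drops first: 3 orders
heap linearizations: 4

4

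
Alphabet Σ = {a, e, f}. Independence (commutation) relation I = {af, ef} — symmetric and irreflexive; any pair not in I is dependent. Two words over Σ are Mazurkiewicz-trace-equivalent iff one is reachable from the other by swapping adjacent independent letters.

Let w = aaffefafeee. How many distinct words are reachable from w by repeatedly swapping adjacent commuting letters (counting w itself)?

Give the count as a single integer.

330

0(a) covers ∅
1(a) covers 0:a
2(f) covers ∅
3(f) covers 2:f
4(e) covers 1:a
5(f) covers 3:f
6(a) covers 4:e
7(f) covers 5:f
8(e) covers 6:a
9(e) covers 8:e
10(e) covers 9:e
floor of heap: 0:a, 2:f
completions by unplaced set U, small U first (add the entries for U minus each lowest piece of U):
  |U|=1: {7}:1  {10}:1
  |U|=2: {5,7}:1  {7,10}:2  {9,10}:1
  |U|=3: {3,5,7}:1  {5,7,10}:3  {7,9,10}:3  {8,9,10}:1
  |U|=4: {2,3,5,7}:1  {3,5,7,10}:4  {5,7,9,10}:6  {6,8,9,10}:1  {7,8,9,10}:4
  |U|=5: {2,3,5,7,10}:5  {3,5,7,9,10}:10  {4,6,8,9,10}:1  {5,7,8,9,10}:10  {6,7,8,9,10}:5
  |U|=6: {1,4,6,8,9,10}:1  {2,3,5,7,9,10}:15  {3,5,7,8,9,10}:20  {4,6,7,8,9,10}:6  {5,6,7,8,9,10}:15
  |U|=7: {0,1,4,6,8,9,10}:1  {1,4,6,7,8,9,10}:7  {2,3,5,7,8,9,10}:35  {3,5,6,7,8,9,10}:35  {4,5,6,7,8,9,10}:21
  |U|=8: {0,1,4,6,7,8,9,10}:8  {1,4,5,6,7,8,9,10}:28  {2,3,5,6,7,8,9,10}:70  {3,4,5,6,7,8,9,10}:56
  |U|=9: {0,1,4,5,6,7,8,9,10}:36  {1,3,4,5,6,7,8,9,10}:84  {2,3,4,5,6,7,8,9,10}:126
  start at 0(a): 210
  start at 2(f): 120
sum over floor = 330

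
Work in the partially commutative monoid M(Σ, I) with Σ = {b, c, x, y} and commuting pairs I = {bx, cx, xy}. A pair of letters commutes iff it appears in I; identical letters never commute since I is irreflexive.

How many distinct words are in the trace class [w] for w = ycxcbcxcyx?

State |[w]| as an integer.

120

#0=y has no predecessor
#1=c depends on [0:y]
#2=x has no predecessor
#3=c depends on [1:c]
#4=b depends on [3:c]
#5=c depends on [4:b]
#6=x depends on [2:x]
#7=c depends on [5:c]
#8=y depends on [7:c]
#9=x depends on [6:x]
sources: [0:y, 2:x]
N(rest) = Σ N(rest − s) over sources s of rest; N(one piece) = 1:
  size 1 → [8]=1  [9]=1
  size 2 → [6,9]=1  [7,8]=1  [8,9]=2
  size 3 → [2,6,9]=1  [5,7,8]=1  [6,8,9]=3  [7,8,9]=3
  size 4 → [2,6,8,9]=4  [4,5,7,8]=1  [5,7,8,9]=4  [6,7,8,9]=6
  size 5 → [2,6,7,8,9]=10  [3,4,5,7,8]=1  [4,5,7,8,9]=5  [5,6,7,8,9]=10
  size 6 → [1,3,4,5,7,8]=1  [2,5,6,7,8,9]=20  [3,4,5,7,8,9]=6  [4,5,6,7,8,9]=15
  size 7 → [0,1,3,4,5,7,8]=1  [1,3,4,5,7,8,9]=7  [2,4,5,6,7,8,9]=35  [3,4,5,6,7,8,9]=21
  size 8 → [0,1,3,4,5,7,8,9]=8  [1,3,4,5,6,7,8,9]=28  [2,3,4,5,6,7,8,9]=56
  first=0(y) contributes 84
  first=2(x) contributes 36
|[w]| = 120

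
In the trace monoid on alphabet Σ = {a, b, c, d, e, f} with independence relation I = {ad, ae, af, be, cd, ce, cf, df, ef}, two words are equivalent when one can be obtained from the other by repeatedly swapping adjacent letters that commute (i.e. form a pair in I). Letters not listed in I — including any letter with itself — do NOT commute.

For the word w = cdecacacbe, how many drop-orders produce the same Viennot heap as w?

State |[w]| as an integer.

0(c) covers ∅
1(d) covers ∅
2(e) covers 1:d
3(c) covers 0:c
4(a) covers 3:c
5(c) covers 4:a
6(a) covers 5:c
7(c) covers 6:a
8(b) covers 1:d, 7:c
9(e) covers 2:e
floor of heap: 0:c, 1:d
completions by unplaced set U, small U first (add the entries for U minus each lowest piece of U):
  |U|=1: {8}:1  {9}:1
  |U|=2: {2,9}:1  {7,8}:1  {8,9}:2
  |U|=3: {2,8,9}:3  {6,7,8}:1  {7,8,9}:3
  |U|=4: {1,2,8,9}:3  {2,7,8,9}:6  {5,6,7,8}:1  {6,7,8,9}:4
  |U|=5: {1,2,7,8,9}:9  {2,6,7,8,9}:10  {4,5,6,7,8}:1  {5,6,7,8,9}:5
  |U|=6: {1,2,6,7,8,9}:19  {2,5,6,7,8,9}:15  {3,4,5,6,7,8}:1  {4,5,6,7,8,9}:6
  |U|=7: {0,3,4,5,6,7,8}:1  {1,2,5,6,7,8,9}:34  {2,4,5,6,7,8,9}:21  {3,4,5,6,7,8,9}:7
  |U|=8: {0,3,4,5,6,7,8,9}:8  {1,2,4,5,6,7,8,9}:55  {2,3,4,5,6,7,8,9}:28
  start at 0(c): 83
  start at 1(d): 36
sum over floor = 119

119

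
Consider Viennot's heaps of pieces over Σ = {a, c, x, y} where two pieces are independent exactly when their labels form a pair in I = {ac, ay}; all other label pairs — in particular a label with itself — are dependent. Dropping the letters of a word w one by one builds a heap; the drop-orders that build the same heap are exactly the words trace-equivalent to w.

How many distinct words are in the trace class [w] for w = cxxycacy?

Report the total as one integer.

5

#0=c has no predecessor
#1=x depends on [0:c]
#2=x depends on [1:x]
#3=y depends on [2:x]
#4=c depends on [3:y]
#5=a depends on [2:x]
#6=c depends on [4:c]
#7=y depends on [6:c]
sources: [0:c]
N(rest) = Σ N(rest − s) over sources s of rest; N(one piece) = 1:
  size 1 → [5]=1  [7]=1
  size 2 → [5,7]=2  [6,7]=1
  size 3 → [4,6,7]=1  [5,6,7]=3
  size 4 → [3,4,6,7]=1  [4,5,6,7]=4
  size 5 → [3,4,5,6,7]=5
  size 6 → [2,3,4,5,6,7]=5
  first=0(c) contributes 5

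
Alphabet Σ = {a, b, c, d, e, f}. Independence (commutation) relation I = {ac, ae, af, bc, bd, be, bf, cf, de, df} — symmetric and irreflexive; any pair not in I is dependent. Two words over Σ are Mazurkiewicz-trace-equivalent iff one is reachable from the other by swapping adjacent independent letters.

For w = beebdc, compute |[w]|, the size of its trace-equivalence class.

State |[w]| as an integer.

0(b) covers ∅
1(e) covers ∅
2(e) covers 1:e
3(b) covers 0:b
4(d) covers ∅
5(c) covers 2:e, 4:d
floor of heap: 0:b, 1:e, 4:d
completions by unplaced set U, small U first (add the entries for U minus each lowest piece of U):
  |U|=1: {3}:1  {5}:1
  |U|=2: {0,3}:1  {2,5}:1  {3,5}:2  {4,5}:1
  |U|=3: {0,3,5}:3  {1,2,5}:1  {2,3,5}:3  {2,4,5}:2  {3,4,5}:3
  |U|=4: {0,2,3,5}:6  {0,3,4,5}:6  {1,2,3,5}:4  {1,2,4,5}:3  {2,3,4,5}:8
  start at 0(b): 15
  start at 1(e): 20
  start at 4(d): 10
sum over floor = 45

45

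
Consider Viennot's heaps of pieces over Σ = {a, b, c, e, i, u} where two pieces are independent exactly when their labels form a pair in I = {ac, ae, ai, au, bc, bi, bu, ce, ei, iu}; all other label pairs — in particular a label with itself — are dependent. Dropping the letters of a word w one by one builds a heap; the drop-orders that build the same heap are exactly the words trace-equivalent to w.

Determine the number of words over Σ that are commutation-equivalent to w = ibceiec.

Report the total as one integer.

piece 0:i — minimal
piece 1:b — minimal
piece 2:c rests on {0:i}
piece 3:e rests on {1:b}
piece 4:i rests on {2:c}
piece 5:e rests on {3:e}
piece 6:c rests on {4:i}
minimal pieces: {0:i, 1:b}
ways to finish when only these pieces remain (= sum over removing one remaining piece with nothing left below it):
  1 left: {5}→1  {6}→1
  2 left: {3,5}→1  {4,6}→1  {5,6}→2
  3 left: {1,3,5}→1  {2,4,6}→1  {3,5,6}→3  {4,5,6}→3
  4 left: {0,2,4,6}→1  {1,3,5,6}→4  {2,4,5,6}→4  {3,4,5,6}→6
  5 left: {0,2,4,5,6}→5  {1,3,4,5,6}→10  {2,3,4,5,6}→10
  placing 0:i first → 20 extensions
  placing 1:b first → 15 extensions
total linear extensions = 35

35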